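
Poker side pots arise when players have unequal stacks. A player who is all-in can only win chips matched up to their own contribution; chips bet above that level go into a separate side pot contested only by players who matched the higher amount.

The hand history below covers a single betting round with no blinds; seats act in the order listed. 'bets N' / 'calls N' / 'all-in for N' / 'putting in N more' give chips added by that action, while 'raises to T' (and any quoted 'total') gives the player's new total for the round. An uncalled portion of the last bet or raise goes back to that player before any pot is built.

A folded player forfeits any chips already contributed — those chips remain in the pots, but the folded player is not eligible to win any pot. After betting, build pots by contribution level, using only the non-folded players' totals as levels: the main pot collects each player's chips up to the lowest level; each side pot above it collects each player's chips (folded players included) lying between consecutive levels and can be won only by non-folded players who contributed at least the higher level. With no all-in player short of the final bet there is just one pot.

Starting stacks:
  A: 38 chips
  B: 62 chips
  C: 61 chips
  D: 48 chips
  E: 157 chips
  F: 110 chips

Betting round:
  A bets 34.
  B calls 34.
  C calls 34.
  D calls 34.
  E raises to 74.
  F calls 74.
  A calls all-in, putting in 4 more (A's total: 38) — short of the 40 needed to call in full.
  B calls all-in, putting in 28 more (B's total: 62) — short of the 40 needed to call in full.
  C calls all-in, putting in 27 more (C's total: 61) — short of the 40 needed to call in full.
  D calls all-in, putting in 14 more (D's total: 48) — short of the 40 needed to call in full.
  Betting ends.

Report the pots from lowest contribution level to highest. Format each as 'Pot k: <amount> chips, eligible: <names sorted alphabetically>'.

Contributions: A=38, B=62, C=61, D=48, E=74, F=74
Pot levels (distinct totals of non-folded players): 38, 48, 61, 62, 74
Layer 1-38: 38 each from A, B, C, D, E, F = 38*6 = 228 chips; eligible A, B, C, D, E, F
Layer 39-48: 10 each from B, C, D, E, F = 10*5 = 50 chips; eligible B, C, D, E, F
Layer 49-61: 13 each from B, C, E, F = 13*4 = 52 chips; eligible B, C, E, F
Layer 62-62: 1 each from B, E, F = 1*3 = 3 chips; eligible B, E, F
Layer 63-74: 12 each from E, F = 12*2 = 24 chips; eligible E, F

Pot 1: 228 chips, eligible: A, B, C, D, E, F
Pot 2: 50 chips, eligible: B, C, D, E, F
Pot 3: 52 chips, eligible: B, C, E, F
Pot 4: 3 chips, eligible: B, E, F
Pot 5: 24 chips, eligible: E, F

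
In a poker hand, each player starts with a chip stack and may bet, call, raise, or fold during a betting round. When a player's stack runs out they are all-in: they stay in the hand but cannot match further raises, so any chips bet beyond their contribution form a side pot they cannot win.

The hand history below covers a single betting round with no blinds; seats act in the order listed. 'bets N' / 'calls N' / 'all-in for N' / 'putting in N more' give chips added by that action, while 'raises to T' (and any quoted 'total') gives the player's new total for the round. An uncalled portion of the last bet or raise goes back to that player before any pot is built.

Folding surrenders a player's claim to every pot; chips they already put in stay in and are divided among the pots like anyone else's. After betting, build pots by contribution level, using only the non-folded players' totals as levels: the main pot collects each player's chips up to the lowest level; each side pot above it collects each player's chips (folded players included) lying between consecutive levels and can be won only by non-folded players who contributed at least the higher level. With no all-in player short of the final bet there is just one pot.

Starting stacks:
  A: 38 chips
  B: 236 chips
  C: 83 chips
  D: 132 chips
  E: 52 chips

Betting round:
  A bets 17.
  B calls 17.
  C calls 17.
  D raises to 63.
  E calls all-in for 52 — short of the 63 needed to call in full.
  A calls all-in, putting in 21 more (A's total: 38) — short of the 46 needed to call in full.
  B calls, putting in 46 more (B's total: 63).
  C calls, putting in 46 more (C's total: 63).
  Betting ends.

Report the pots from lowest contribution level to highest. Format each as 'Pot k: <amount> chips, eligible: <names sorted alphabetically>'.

Pot 1: 190 chips, eligible: A, B, C, D, E
Pot 2: 56 chips, eligible: B, C, D, E
Pot 3: 33 chips, eligible: B, C, D

Derivation:
Contributions: A=38, B=63, C=63, D=63, E=52
Pot levels (distinct totals of non-folded players): 38, 52, 63
Layer 1-38: 38 each from A, B, C, D, E = 38*5 = 190 chips; eligible A, B, C, D, E
Layer 39-52: 14 each from B, C, D, E = 14*4 = 56 chips; eligible B, C, D, E
Layer 53-63: 11 each from B, C, D = 11*3 = 33 chips; eligible B, C, D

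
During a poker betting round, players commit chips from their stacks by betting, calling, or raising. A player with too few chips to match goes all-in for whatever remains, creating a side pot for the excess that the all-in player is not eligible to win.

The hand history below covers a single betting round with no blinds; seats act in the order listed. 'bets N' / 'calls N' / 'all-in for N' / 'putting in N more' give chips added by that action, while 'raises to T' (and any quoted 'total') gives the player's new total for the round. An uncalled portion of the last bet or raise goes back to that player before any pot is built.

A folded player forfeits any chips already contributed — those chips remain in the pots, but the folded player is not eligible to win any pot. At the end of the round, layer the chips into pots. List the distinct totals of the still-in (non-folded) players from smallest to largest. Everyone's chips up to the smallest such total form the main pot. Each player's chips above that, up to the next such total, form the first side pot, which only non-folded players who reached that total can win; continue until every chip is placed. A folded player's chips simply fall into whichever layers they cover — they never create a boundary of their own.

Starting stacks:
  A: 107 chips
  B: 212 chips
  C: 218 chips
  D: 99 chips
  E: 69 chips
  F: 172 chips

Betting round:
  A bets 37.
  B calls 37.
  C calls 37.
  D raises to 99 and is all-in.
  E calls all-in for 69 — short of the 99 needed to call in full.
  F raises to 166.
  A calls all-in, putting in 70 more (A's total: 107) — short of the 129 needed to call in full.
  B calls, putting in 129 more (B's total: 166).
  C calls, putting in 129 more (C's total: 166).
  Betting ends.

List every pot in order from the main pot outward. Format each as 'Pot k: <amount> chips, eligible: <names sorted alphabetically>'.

Pot 1: 414 chips, eligible: A, B, C, D, E, F
Pot 2: 150 chips, eligible: A, B, C, D, F
Pot 3: 32 chips, eligible: A, B, C, F
Pot 4: 177 chips, eligible: B, C, F

Derivation:
Contributions: A=107, B=166, C=166, D=99, E=69, F=166
Pot levels (distinct totals of non-folded players): 69, 99, 107, 166
Layer 1-69: 69 each from A, B, C, D, E, F = 69*6 = 414 chips; eligible A, B, C, D, E, F
Layer 70-99: 30 each from A, B, C, D, F = 30*5 = 150 chips; eligible A, B, C, D, F
Layer 100-107: 8 each from A, B, C, F = 8*4 = 32 chips; eligible A, B, C, F
Layer 108-166: 59 each from B, C, F = 59*3 = 177 chips; eligible B, C, F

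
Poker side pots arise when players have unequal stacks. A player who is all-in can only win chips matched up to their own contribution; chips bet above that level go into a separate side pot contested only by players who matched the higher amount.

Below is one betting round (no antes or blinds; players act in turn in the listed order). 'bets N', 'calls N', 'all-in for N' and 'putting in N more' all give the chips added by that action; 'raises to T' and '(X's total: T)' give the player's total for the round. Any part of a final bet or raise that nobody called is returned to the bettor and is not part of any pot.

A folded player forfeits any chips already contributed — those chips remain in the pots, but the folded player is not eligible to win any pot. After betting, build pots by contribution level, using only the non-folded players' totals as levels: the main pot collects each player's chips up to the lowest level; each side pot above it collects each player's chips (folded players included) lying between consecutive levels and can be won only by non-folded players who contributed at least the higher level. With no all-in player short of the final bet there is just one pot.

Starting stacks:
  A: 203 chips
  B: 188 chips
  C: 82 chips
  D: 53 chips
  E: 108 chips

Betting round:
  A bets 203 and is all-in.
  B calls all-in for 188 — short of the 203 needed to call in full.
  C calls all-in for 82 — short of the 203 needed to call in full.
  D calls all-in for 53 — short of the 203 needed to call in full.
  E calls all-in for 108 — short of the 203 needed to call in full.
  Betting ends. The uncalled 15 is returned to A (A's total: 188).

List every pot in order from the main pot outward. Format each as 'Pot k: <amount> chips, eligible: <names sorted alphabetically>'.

Contributions (after 15 returned to A): A=188, B=188, C=82, D=53, E=108
Pot levels (distinct totals of non-folded players): 53, 82, 108, 188
Layer 1-53: 53 each from A, B, C, D, E = 53*5 = 265 chips; eligible A, B, C, D, E
Layer 54-82: 29 each from A, B, C, E = 29*4 = 116 chips; eligible A, B, C, E
Layer 83-108: 26 each from A, B, E = 26*3 = 78 chips; eligible A, B, E
Layer 109-188: 80 each from A, B = 80*2 = 160 chips; eligible A, B

Pot 1: 265 chips, eligible: A, B, C, D, E
Pot 2: 116 chips, eligible: A, B, C, E
Pot 3: 78 chips, eligible: A, B, E
Pot 4: 160 chips, eligible: A, B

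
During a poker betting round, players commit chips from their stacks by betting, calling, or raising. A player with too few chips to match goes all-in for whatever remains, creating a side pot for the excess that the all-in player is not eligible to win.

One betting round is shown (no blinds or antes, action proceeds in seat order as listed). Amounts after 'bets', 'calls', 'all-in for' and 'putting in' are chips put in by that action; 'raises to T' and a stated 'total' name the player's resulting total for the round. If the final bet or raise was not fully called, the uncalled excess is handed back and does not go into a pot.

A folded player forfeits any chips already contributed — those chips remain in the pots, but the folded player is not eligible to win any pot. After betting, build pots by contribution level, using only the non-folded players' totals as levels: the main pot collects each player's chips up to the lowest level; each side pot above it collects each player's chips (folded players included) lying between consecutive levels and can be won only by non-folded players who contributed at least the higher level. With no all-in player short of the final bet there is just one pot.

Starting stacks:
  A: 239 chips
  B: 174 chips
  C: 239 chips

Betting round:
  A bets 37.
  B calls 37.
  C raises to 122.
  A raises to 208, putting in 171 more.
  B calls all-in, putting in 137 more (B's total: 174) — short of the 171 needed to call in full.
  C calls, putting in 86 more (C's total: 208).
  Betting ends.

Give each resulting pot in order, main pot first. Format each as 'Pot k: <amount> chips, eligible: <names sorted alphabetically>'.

Contributions: A=208, B=174, C=208
Pot levels (distinct totals of non-folded players): 174, 208
Layer 1-174: 174 each from A, B, C = 174*3 = 522 chips; eligible A, B, C
Layer 175-208: 34 each from A, C = 34*2 = 68 chips; eligible A, C

Pot 1: 522 chips, eligible: A, B, C
Pot 2: 68 chips, eligible: A, C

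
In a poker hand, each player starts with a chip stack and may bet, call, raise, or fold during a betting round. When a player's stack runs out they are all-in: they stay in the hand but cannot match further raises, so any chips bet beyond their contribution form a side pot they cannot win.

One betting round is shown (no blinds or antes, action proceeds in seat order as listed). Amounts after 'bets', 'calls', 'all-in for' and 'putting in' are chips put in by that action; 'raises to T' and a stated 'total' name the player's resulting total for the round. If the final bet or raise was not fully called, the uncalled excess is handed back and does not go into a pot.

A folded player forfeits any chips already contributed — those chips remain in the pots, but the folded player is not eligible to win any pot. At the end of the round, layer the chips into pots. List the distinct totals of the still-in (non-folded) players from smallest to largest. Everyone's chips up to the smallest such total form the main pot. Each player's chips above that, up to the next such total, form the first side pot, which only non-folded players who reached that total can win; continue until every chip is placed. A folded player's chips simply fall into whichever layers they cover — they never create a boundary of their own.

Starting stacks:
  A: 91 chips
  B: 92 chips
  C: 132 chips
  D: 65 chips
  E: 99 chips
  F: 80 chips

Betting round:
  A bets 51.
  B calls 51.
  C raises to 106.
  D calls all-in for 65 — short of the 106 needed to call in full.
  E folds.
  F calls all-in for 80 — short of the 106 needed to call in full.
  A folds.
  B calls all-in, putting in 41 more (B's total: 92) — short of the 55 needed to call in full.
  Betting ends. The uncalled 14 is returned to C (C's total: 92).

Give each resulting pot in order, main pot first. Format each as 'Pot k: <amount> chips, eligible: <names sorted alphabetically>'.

Pot 1: 311 chips, eligible: B, C, D, F
Pot 2: 45 chips, eligible: B, C, F
Pot 3: 24 chips, eligible: B, C

Derivation:
Contributions (after 14 returned to C): A=51, B=92, C=92, D=65, F=80
Folded: A, E
Pot levels (distinct totals of non-folded players): 65, 80, 92
Layer 1-65: A 51 + B 65 + C 65 + D 65 + F 65 = 311 chips; eligible B, C, D, F
Layer 66-80: 15 each from B, C, F = 15*3 = 45 chips; eligible B, C, F
Layer 81-92: 12 each from B, C = 12*2 = 24 chips; eligible B, C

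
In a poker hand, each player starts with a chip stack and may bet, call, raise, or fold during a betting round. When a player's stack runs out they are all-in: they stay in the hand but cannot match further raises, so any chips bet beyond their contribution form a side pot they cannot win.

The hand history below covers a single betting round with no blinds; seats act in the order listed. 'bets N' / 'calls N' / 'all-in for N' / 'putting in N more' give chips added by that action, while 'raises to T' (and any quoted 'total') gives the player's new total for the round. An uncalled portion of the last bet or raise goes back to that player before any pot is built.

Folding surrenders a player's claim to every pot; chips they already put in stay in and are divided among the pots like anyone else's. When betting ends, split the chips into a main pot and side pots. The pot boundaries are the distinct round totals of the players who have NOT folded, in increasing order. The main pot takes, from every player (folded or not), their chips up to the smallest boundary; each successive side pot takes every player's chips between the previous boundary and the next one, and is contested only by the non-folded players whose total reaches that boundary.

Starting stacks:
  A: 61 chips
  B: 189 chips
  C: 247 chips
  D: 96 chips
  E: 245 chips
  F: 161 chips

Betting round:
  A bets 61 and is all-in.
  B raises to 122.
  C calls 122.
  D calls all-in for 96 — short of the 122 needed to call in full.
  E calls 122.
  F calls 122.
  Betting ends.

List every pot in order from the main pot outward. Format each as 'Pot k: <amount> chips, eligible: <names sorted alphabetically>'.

Pot 1: 366 chips, eligible: A, B, C, D, E, F
Pot 2: 175 chips, eligible: B, C, D, E, F
Pot 3: 104 chips, eligible: B, C, E, F

Derivation:
Contributions: A=61, B=122, C=122, D=96, E=122, F=122
Pot levels (distinct totals of non-folded players): 61, 96, 122
Layer 1-61: 61 each from A, B, C, D, E, F = 61*6 = 366 chips; eligible A, B, C, D, E, F
Layer 62-96: 35 each from B, C, D, E, F = 35*5 = 175 chips; eligible B, C, D, E, F
Layer 97-122: 26 each from B, C, E, F = 26*4 = 104 chips; eligible B, C, E, F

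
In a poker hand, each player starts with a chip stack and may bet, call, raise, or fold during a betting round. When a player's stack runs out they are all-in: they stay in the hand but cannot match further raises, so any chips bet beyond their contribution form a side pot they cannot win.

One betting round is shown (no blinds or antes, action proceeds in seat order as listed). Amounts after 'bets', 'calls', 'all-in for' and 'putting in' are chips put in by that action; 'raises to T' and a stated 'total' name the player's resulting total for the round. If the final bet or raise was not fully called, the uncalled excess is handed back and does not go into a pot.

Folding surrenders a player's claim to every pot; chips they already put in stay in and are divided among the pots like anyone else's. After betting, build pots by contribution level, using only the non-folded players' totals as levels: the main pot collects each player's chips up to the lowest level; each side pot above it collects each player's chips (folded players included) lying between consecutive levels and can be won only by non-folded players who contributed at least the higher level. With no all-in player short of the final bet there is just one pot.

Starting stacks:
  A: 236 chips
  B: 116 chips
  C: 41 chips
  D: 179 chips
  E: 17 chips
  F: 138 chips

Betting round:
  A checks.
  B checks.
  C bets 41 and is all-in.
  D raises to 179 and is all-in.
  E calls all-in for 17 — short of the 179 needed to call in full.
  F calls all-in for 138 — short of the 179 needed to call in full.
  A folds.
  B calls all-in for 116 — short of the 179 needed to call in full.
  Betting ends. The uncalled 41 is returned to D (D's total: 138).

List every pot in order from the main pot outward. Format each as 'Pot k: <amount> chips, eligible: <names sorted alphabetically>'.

Contributions (after 41 returned to D): B=116, C=41, D=138, E=17, F=138
Folded: A
Pot levels (distinct totals of non-folded players): 17, 41, 116, 138
Layer 1-17: 17 each from B, C, D, E, F = 17*5 = 85 chips; eligible B, C, D, E, F
Layer 18-41: 24 each from B, C, D, F = 24*4 = 96 chips; eligible B, C, D, F
Layer 42-116: 75 each from B, D, F = 75*3 = 225 chips; eligible B, D, F
Layer 117-138: 22 each from D, F = 22*2 = 44 chips; eligible D, F

Pot 1: 85 chips, eligible: B, C, D, E, F
Pot 2: 96 chips, eligible: B, C, D, F
Pot 3: 225 chips, eligible: B, D, F
Pot 4: 44 chips, eligible: D, F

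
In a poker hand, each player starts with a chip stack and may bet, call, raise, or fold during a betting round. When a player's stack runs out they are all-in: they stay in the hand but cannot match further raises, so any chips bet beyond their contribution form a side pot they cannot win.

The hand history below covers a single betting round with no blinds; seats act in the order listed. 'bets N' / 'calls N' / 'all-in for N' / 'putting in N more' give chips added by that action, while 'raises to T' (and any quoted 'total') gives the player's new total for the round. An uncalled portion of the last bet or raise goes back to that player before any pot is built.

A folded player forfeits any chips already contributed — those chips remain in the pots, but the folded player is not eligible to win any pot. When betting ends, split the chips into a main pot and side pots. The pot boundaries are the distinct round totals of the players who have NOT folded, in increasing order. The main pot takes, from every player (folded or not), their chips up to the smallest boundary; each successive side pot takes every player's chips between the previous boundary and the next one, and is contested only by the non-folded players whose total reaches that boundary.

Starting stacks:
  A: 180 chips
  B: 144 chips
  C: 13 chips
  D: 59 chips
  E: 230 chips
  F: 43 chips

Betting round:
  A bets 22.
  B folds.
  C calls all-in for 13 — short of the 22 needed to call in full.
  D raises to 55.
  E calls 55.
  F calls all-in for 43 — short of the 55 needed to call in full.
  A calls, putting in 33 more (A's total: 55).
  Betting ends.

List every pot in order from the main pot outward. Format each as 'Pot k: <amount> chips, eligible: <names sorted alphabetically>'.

Contributions: A=55, C=13, D=55, E=55, F=43
Folded: B
Pot levels (distinct totals of non-folded players): 13, 43, 55
Layer 1-13: 13 each from A, C, D, E, F = 13*5 = 65 chips; eligible A, C, D, E, F
Layer 14-43: 30 each from A, D, E, F = 30*4 = 120 chips; eligible A, D, E, F
Layer 44-55: 12 each from A, D, E = 12*3 = 36 chips; eligible A, D, E

Pot 1: 65 chips, eligible: A, C, D, E, F
Pot 2: 120 chips, eligible: A, D, E, F
Pot 3: 36 chips, eligible: A, D, E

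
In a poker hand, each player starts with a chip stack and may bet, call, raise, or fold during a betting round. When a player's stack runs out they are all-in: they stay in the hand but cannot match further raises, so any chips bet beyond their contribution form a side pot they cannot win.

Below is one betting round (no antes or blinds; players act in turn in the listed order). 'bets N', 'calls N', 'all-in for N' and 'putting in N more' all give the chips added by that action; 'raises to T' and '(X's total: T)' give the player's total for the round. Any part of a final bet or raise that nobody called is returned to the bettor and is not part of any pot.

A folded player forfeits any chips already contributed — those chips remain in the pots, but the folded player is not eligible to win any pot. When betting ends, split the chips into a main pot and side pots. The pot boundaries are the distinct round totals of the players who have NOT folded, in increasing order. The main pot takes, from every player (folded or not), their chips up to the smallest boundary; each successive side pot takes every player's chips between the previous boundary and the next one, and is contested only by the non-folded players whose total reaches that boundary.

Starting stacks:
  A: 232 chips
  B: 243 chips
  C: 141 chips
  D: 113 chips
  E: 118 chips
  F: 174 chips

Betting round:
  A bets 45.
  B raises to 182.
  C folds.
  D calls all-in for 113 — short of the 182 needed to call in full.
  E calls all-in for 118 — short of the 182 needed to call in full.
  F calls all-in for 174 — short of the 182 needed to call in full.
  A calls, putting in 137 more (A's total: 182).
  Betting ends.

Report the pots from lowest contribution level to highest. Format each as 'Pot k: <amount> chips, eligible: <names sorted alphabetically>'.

Contributions: A=182, B=182, D=113, E=118, F=174
Folded: C
Pot levels (distinct totals of non-folded players): 113, 118, 174, 182
Layer 1-113: 113 each from A, B, D, E, F = 113*5 = 565 chips; eligible A, B, D, E, F
Layer 114-118: 5 each from A, B, E, F = 5*4 = 20 chips; eligible A, B, E, F
Layer 119-174: 56 each from A, B, F = 56*3 = 168 chips; eligible A, B, F
Layer 175-182: 8 each from A, B = 8*2 = 16 chips; eligible A, B

Pot 1: 565 chips, eligible: A, B, D, E, F
Pot 2: 20 chips, eligible: A, B, E, F
Pot 3: 168 chips, eligible: A, B, F
Pot 4: 16 chips, eligible: A, B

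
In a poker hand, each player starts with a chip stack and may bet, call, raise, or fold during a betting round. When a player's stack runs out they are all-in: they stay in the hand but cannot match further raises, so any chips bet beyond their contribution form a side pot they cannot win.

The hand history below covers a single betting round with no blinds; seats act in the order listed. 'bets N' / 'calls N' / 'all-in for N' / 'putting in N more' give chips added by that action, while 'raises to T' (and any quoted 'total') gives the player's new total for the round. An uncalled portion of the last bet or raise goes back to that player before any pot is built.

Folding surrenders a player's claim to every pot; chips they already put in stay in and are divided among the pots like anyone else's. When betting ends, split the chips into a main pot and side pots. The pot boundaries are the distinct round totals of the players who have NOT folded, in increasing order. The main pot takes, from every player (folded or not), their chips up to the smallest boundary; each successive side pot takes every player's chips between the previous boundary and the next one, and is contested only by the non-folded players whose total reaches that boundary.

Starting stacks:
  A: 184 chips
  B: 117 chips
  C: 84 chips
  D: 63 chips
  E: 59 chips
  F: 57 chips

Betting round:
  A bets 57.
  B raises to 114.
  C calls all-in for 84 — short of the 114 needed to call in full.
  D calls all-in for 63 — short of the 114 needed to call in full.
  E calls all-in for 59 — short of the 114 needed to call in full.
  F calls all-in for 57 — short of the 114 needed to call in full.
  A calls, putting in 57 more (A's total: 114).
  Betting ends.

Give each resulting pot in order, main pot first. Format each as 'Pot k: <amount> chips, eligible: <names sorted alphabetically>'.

Contributions: A=114, B=114, C=84, D=63, E=59, F=57
Pot levels (distinct totals of non-folded players): 57, 59, 63, 84, 114
Layer 1-57: 57 each from A, B, C, D, E, F = 57*6 = 342 chips; eligible A, B, C, D, E, F
Layer 58-59: 2 each from A, B, C, D, E = 2*5 = 10 chips; eligible A, B, C, D, E
Layer 60-63: 4 each from A, B, C, D = 4*4 = 16 chips; eligible A, B, C, D
Layer 64-84: 21 each from A, B, C = 21*3 = 63 chips; eligible A, B, C
Layer 85-114: 30 each from A, B = 30*2 = 60 chips; eligible A, B

Pot 1: 342 chips, eligible: A, B, C, D, E, F
Pot 2: 10 chips, eligible: A, B, C, D, E
Pot 3: 16 chips, eligible: A, B, C, D
Pot 4: 63 chips, eligible: A, B, C
Pot 5: 60 chips, eligible: A, B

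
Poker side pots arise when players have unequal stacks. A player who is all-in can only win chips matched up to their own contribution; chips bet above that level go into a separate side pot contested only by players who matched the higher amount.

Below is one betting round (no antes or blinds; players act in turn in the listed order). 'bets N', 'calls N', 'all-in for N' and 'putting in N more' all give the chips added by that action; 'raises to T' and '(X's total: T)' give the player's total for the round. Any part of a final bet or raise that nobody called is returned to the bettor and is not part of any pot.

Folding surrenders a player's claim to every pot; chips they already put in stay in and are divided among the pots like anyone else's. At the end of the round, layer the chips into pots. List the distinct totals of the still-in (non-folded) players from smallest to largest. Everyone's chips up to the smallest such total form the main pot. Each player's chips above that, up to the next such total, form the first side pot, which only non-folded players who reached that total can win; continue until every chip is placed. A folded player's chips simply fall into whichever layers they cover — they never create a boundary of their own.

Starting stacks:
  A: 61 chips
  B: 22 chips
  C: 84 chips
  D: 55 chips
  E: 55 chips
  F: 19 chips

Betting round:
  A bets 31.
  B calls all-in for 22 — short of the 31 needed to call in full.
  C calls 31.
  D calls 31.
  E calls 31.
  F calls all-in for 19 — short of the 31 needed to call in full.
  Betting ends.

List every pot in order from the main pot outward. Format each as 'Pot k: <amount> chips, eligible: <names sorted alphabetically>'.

Contributions: A=31, B=22, C=31, D=31, E=31, F=19
Pot levels (distinct totals of non-folded players): 19, 22, 31
Layer 1-19: 19 each from A, B, C, D, E, F = 19*6 = 114 chips; eligible A, B, C, D, E, F
Layer 20-22: 3 each from A, B, C, D, E = 3*5 = 15 chips; eligible A, B, C, D, E
Layer 23-31: 9 each from A, C, D, E = 9*4 = 36 chips; eligible A, C, D, E

Pot 1: 114 chips, eligible: A, B, C, D, E, F
Pot 2: 15 chips, eligible: A, B, C, D, E
Pot 3: 36 chips, eligible: A, C, D, E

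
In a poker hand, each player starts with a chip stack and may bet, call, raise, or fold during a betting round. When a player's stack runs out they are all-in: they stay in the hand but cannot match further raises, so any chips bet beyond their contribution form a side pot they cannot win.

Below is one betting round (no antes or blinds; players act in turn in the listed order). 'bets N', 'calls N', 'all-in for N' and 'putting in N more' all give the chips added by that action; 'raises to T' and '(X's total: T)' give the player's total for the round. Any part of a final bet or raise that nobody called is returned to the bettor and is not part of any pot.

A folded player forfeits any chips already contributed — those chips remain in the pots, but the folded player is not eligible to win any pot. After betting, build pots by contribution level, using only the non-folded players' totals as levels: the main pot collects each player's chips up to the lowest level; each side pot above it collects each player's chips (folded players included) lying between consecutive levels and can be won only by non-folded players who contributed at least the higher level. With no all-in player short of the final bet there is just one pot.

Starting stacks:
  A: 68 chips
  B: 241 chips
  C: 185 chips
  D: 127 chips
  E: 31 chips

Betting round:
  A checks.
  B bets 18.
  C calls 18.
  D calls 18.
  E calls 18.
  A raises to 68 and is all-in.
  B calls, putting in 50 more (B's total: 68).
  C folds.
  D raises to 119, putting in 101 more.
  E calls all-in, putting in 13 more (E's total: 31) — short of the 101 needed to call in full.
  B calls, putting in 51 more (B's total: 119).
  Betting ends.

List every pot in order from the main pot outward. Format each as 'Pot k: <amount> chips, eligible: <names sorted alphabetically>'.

Pot 1: 142 chips, eligible: A, B, D, E
Pot 2: 111 chips, eligible: A, B, D
Pot 3: 102 chips, eligible: B, D

Derivation:
Contributions: A=68, B=119, C=18, D=119, E=31
Folded: C
Pot levels (distinct totals of non-folded players): 31, 68, 119
Layer 1-31: A 31 + B 31 + C 18 + D 31 + E 31 = 142 chips; eligible A, B, D, E
Layer 32-68: 37 each from A, B, D = 37*3 = 111 chips; eligible A, B, D
Layer 69-119: 51 each from B, D = 51*2 = 102 chips; eligible B, D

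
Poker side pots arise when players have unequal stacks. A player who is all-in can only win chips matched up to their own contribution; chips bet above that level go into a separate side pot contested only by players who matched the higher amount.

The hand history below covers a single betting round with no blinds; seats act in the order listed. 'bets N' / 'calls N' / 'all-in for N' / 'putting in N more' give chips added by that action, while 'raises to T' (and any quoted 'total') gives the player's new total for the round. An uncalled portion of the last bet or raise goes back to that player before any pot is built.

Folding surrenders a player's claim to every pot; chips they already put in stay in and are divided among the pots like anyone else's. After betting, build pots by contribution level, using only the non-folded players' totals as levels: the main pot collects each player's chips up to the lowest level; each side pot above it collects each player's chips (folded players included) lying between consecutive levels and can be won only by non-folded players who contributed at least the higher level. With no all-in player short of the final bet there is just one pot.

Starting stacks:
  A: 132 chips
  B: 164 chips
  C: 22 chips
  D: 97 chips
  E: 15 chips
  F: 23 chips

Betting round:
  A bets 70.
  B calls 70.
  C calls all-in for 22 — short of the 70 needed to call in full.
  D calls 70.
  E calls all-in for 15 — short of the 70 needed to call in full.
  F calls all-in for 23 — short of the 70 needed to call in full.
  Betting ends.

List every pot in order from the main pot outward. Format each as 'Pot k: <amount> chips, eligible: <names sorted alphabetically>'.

Pot 1: 90 chips, eligible: A, B, C, D, E, F
Pot 2: 35 chips, eligible: A, B, C, D, F
Pot 3: 4 chips, eligible: A, B, D, F
Pot 4: 141 chips, eligible: A, B, D

Derivation:
Contributions: A=70, B=70, C=22, D=70, E=15, F=23
Pot levels (distinct totals of non-folded players): 15, 22, 23, 70
Layer 1-15: 15 each from A, B, C, D, E, F = 15*6 = 90 chips; eligible A, B, C, D, E, F
Layer 16-22: 7 each from A, B, C, D, F = 7*5 = 35 chips; eligible A, B, C, D, F
Layer 23-23: 1 each from A, B, D, F = 1*4 = 4 chips; eligible A, B, D, F
Layer 24-70: 47 each from A, B, D = 47*3 = 141 chips; eligible A, B, D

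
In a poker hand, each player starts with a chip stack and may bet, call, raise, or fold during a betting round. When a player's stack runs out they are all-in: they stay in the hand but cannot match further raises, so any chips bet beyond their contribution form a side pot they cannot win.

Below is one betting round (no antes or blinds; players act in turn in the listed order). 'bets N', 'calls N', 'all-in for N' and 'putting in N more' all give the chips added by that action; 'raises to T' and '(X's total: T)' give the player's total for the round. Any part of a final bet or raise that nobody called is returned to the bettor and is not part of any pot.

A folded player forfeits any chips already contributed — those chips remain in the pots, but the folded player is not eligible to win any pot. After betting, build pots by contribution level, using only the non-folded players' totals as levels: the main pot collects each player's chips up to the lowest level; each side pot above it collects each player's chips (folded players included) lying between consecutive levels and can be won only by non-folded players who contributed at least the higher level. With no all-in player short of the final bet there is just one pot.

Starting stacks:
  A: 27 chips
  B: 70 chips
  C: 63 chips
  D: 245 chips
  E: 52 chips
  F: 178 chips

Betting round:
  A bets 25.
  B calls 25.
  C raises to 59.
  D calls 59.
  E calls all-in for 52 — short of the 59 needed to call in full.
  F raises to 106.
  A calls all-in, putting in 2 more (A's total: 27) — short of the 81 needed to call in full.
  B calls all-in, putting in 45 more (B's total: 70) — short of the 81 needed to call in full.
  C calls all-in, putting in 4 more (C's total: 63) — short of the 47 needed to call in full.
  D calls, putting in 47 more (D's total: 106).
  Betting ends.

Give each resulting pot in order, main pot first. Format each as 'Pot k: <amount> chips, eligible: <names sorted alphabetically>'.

Contributions: A=27, B=70, C=63, D=106, E=52, F=106
Pot levels (distinct totals of non-folded players): 27, 52, 63, 70, 106
Layer 1-27: 27 each from A, B, C, D, E, F = 27*6 = 162 chips; eligible A, B, C, D, E, F
Layer 28-52: 25 each from B, C, D, E, F = 25*5 = 125 chips; eligible B, C, D, E, F
Layer 53-63: 11 each from B, C, D, F = 11*4 = 44 chips; eligible B, C, D, F
Layer 64-70: 7 each from B, D, F = 7*3 = 21 chips; eligible B, D, F
Layer 71-106: 36 each from D, F = 36*2 = 72 chips; eligible D, F

Pot 1: 162 chips, eligible: A, B, C, D, E, F
Pot 2: 125 chips, eligible: B, C, D, E, F
Pot 3: 44 chips, eligible: B, C, D, F
Pot 4: 21 chips, eligible: B, D, F
Pot 5: 72 chips, eligible: D, F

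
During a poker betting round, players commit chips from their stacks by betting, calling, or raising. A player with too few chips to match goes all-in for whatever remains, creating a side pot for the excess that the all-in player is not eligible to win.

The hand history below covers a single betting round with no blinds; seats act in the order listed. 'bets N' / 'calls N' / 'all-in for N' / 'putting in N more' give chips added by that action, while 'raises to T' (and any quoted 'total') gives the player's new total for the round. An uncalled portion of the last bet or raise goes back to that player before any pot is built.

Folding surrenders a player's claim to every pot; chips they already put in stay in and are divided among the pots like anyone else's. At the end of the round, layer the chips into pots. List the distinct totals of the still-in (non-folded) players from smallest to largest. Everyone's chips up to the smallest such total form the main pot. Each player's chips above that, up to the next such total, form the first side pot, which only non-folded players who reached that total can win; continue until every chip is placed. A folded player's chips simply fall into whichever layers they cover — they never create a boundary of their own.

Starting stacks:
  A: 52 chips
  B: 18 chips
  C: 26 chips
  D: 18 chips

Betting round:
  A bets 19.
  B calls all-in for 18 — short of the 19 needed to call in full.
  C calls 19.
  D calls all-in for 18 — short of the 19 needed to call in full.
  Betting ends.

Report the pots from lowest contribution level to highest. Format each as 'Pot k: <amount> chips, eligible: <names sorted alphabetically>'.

Pot 1: 72 chips, eligible: A, B, C, D
Pot 2: 2 chips, eligible: A, C

Derivation:
Contributions: A=19, B=18, C=19, D=18
Pot levels (distinct totals of non-folded players): 18, 19
Layer 1-18: 18 each from A, B, C, D = 18*4 = 72 chips; eligible A, B, C, D
Layer 19-19: 1 each from A, C = 1*2 = 2 chips; eligible A, C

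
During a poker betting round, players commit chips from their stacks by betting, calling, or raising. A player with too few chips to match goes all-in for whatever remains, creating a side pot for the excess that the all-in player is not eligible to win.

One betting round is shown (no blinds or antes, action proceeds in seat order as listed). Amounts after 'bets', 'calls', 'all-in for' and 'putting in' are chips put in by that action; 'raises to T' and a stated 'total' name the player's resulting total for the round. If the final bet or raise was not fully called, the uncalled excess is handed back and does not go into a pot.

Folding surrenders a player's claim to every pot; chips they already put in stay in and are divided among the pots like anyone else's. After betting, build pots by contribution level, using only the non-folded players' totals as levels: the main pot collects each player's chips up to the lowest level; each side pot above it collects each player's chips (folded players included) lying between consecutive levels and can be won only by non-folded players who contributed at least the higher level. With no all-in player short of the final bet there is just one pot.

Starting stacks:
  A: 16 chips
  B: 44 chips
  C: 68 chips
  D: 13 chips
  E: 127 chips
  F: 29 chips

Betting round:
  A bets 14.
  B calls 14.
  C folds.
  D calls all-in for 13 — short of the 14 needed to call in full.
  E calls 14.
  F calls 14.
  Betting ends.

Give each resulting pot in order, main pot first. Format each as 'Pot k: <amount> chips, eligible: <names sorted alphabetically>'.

Contributions: A=14, B=14, D=13, E=14, F=14
Folded: C
Pot levels (distinct totals of non-folded players): 13, 14
Layer 1-13: 13 each from A, B, D, E, F = 13*5 = 65 chips; eligible A, B, D, E, F
Layer 14-14: 1 each from A, B, E, F = 1*4 = 4 chips; eligible A, B, E, F

Pot 1: 65 chips, eligible: A, B, D, E, F
Pot 2: 4 chips, eligible: A, B, E, F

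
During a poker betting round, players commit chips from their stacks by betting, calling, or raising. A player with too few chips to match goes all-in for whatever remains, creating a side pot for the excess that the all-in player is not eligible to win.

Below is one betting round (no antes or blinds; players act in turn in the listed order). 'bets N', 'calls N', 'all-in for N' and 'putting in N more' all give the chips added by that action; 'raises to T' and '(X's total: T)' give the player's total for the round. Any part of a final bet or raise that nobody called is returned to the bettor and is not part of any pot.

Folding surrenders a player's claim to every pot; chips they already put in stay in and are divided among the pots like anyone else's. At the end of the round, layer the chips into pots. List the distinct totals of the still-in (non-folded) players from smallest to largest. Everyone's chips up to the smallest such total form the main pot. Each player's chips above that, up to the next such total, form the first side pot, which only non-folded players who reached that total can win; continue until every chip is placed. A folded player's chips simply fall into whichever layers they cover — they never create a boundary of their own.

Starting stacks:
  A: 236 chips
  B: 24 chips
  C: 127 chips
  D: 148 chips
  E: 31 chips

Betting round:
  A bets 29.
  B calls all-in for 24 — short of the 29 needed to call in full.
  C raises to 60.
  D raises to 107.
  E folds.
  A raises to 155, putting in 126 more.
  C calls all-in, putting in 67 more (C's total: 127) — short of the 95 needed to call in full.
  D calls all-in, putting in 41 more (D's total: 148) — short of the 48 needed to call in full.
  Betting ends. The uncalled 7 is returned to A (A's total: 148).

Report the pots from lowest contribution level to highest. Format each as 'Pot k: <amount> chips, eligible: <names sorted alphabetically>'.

Contributions (after 7 returned to A): A=148, B=24, C=127, D=148
Folded: E
Pot levels (distinct totals of non-folded players): 24, 127, 148
Layer 1-24: 24 each from A, B, C, D = 24*4 = 96 chips; eligible A, B, C, D
Layer 25-127: 103 each from A, C, D = 103*3 = 309 chips; eligible A, C, D
Layer 128-148: 21 each from A, D = 21*2 = 42 chips; eligible A, D

Pot 1: 96 chips, eligible: A, B, C, D
Pot 2: 309 chips, eligible: A, C, D
Pot 3: 42 chips, eligible: A, D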